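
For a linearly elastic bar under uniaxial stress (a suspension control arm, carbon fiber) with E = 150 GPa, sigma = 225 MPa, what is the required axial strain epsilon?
Model: a linearly elastic bar under uniaxial stress, so sigma = E·epsilon.
Solve for epsilon: epsilon = sigma / E.
Convert to SI units:
  E = 150 GPa = 1.5 × 10¹¹ Pa
  sigma = 225 MPa = 2.25 × 10⁸ Pa
Substitute:
  epsilon = (2.25 × 10⁸) / (1.5 × 10¹¹)
  epsilon = 0.0015
Final answer: epsilon = 0.0015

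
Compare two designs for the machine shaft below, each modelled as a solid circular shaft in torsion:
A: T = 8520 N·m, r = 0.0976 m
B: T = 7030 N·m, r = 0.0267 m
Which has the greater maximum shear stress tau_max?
Model: a solid circular shaft in torsion, so tau_max = (2·T) / (π·r^3) (SI units).
  A: tau_max = (2 × 8520) / (π × 0.0976^3) = 5.834 × 10⁶ Pa = 5.834 MPa
  B: tau_max = (2 × 7030) / (π × 0.0267^3) = 2.351 × 10⁸ Pa = 235.1 MPa
235.1 MPa > 5.834 MPa, so B is larger.
Final answer: B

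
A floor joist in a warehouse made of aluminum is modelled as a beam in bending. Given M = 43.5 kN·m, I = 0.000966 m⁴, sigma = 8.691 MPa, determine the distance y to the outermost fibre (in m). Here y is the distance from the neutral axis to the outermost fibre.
Model: a beam in bending, so sigma = (M·y) / I.
Solve for y: y = (sigma·I) / M.
Convert to SI units:
  M = 43.5 kN·m = 43500 N·m
  sigma = 8.691 MPa = 8.691 × 10⁶ Pa
Substitute:
  y = ((8.691 × 10⁶) × 0.000966) / 43500
  y = 0.193 m
Final answer: y = 0.193 m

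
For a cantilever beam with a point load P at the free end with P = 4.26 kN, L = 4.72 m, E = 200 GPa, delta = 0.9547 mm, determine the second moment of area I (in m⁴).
Model: a cantilever beam with a point load P at the free end, so delta = (P·L^3) / (3·E·I).
Solve for I: I = (P·L^3) / (3·delta·E).
Convert to SI units:
  P = 4.26 kN = 4260 N
  E = 200 GPa = 2 × 10¹¹ Pa
  delta = 0.9547 mm = 0.0009547 m
Substitute:
  I = (4260 × 4.72^3) / (3 × 0.0009547 × (2 × 10¹¹))
  I = 0.000782 m⁴
Final answer: I = 0.000782 m⁴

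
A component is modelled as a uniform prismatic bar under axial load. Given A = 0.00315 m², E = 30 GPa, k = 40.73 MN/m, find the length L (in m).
Model: a uniform prismatic bar under axial load, so k = (A·E) / L.
Solve for L: L = (A·E) / k.
Convert to SI units:
  E = 30 GPa = 3 × 10¹⁰ Pa
  k = 40.73 MN/m = 4.073 × 10⁷ N/m
Substitute:
  L = (0.00315 × (3 × 10¹⁰)) / (4.073 × 10⁷)
  L = 2.32 m
Final answer: L = 2.32 m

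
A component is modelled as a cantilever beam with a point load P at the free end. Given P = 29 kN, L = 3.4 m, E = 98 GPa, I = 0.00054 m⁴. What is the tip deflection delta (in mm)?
Model: a cantilever beam with a point load P at the free end, so delta = (P·L^3) / (3·E·I).
Convert to SI units:
  P = 29 kN = 29000 N
  E = 98 GPa = 9.8 × 10¹⁰ Pa
Substitute:
  delta = (29000 × 3.4^3) / (3 × (9.8 × 10¹⁰) × 0.00054)
  delta = 0.007179 m
Convert: delta = 0.007179 m = 7.179 mm
Final answer: delta = 7.179 mm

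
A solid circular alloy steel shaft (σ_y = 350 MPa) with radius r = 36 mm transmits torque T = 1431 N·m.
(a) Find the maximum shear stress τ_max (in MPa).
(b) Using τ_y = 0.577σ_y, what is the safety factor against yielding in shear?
(a) For a solid circular shaft, τ_max = T·r/J with J = π·r^4/2, i.e. τ_max = 2·T / (π·r^3). Convert r = 36 mm = 0.036 m.
  τ_max = (2 × 1431) / (π × 0.036^3) = 1.953 × 10⁷ Pa = 19.53 MPa
(b) τ_y = 0.577 × 350 = 201.95 MPa
  SF = τ_y/τ_max = 201.95 / 19.53 = 10.34
Final answer: (a) τ_max = 19.53 MPa, (b) SF = 10.34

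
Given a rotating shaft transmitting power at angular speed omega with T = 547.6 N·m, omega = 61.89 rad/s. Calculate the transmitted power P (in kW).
Model: a rotating shaft transmitting power at angular speed omega, so P = T·omega.
Substitute:
  P = 547.6 × 61.89
  P = 33890 W
Convert: P = 33890 W = 33.89 kW
Final answer: P = 33.89 kW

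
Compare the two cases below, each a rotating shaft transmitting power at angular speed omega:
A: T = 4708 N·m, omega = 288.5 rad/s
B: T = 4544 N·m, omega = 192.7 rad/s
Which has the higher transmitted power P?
Model: a rotating shaft transmitting power at angular speed omega, so P = T·omega (SI units).
  A: P = 4708 × 288.5 = 1.358 × 10⁶ W = 1358 kW
  B: P = 4544 × 192.7 = 875600 W = 875.6 kW
1358 kW > 875.6 kW, so A is larger.
Final answer: A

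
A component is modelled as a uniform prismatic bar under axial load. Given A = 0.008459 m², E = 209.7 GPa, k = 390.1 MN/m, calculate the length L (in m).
Model: a uniform prismatic bar under axial load, so k = (A·E) / L.
Solve for L: L = (A·E) / k.
Convert to SI units:
  E = 209.7 GPa = 2.097 × 10¹¹ Pa
  k = 390.1 MN/m = 3.901 × 10⁸ N/m
Substitute:
  L = (0.008459 × (2.097 × 10¹¹)) / (3.901 × 10⁸)
  L = 4.547 m
Final answer: L = 4.547 m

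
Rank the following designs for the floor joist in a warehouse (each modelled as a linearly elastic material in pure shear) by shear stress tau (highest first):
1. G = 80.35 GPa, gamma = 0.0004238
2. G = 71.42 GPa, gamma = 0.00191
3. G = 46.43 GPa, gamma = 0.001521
Model: a linearly elastic material in pure shear, so tau = G·gamma (SI units).
  Case 1: tau = (8.035 × 10¹⁰) × 0.0004238 = 3.405 × 10⁷ Pa = 34.05 MPa
  Case 2: tau = (7.142 × 10¹⁰) × 0.00191 = 1.364 × 10⁸ Pa = 136.4 MPa
  Case 3: tau = (4.643 × 10¹⁰) × 0.001521 = 7.062 × 10⁷ Pa = 70.62 MPa
Ordering: 136.4 MPa (case 2) > 70.62 MPa (case 3) > 34.05 MPa (case 1)
Final answer: 2, 3, 1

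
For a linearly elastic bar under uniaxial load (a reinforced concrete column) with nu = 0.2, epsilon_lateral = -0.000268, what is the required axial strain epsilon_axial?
Model: a linearly elastic bar under uniaxial load, so epsilon_lateral = -nu·epsilon_axial.
Solve for epsilon_axial: epsilon_axial = -epsilon_lateral / nu.
Substitute:
  epsilon_axial = -(-0.000268) / 0.2
  epsilon_axial = 0.00134
Final answer: epsilon_axial = 0.00134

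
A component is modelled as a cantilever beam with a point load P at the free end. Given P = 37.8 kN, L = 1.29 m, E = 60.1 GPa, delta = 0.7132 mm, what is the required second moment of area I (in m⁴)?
Model: a cantilever beam with a point load P at the free end, so delta = (P·L^3) / (3·E·I).
Solve for I: I = (P·L^3) / (3·delta·E).
Convert to SI units:
  P = 37.8 kN = 37800 N
  E = 60.1 GPa = 6.01 × 10¹⁰ Pa
  delta = 0.7132 mm = 0.0007132 m
Substitute:
  I = (37800 × 1.29^3) / (3 × 0.0007132 × (6.01 × 10¹⁰))
  I = 0.000631 m⁴
Final answer: I = 0.000631 m⁴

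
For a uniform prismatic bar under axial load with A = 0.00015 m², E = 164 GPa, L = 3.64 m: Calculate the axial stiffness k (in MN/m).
Model: a uniform prismatic bar under axial load, so k = (A·E) / L.
Convert to SI units:
  E = 164 GPa = 1.64 × 10¹¹ Pa
Substitute:
  k = (0.00015 × (1.64 × 10¹¹)) / 3.64
  k = 6.758 × 10⁶ N/m
Convert: k = 6.758 × 10⁶ N/m = 6.758 MN/m
Final answer: k = 6.758 MN/m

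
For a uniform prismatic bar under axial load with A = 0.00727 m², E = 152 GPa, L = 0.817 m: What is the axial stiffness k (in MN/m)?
Model: a uniform prismatic bar under axial load, so k = (A·E) / L.
Convert to SI units:
  E = 152 GPa = 1.52 × 10¹¹ Pa
Substitute:
  k = (0.00727 × (1.52 × 10¹¹)) / 0.817
  k = 1.353 × 10⁹ N/m
Convert: k = 1.353 × 10⁹ N/m = 1353 MN/m
Final answer: k = 1353 MN/m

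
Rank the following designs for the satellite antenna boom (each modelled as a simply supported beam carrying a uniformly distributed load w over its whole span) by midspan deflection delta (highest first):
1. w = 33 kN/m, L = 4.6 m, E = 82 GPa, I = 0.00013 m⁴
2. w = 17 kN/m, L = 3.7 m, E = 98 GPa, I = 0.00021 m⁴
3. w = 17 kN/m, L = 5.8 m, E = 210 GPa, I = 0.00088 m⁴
Model: a simply supported beam carrying a uniformly distributed load w over its whole span, so delta = (5·w·L^4) / (384·E·I) (SI units).
  Case 1: delta = (5 × 33000 × 4.6^4) / (384 × (8.2 × 10¹⁰) × 0.00013) = 0.01805 m = 18.05 mm
  Case 2: delta = (5 × 17000 × 3.7^4) / (384 × (9.8 × 10¹⁰) × 0.00021) = 0.002016 m = 2.016 mm
  Case 3: delta = (5 × 17000 × 5.8^4) / (384 × (2.1 × 10¹¹) × 0.00088) = 0.001355 m = 1.355 mm
Ordering: 18.05 mm (case 1) > 2.016 mm (case 2) > 1.355 mm (case 3)
Final answer: 1, 2, 3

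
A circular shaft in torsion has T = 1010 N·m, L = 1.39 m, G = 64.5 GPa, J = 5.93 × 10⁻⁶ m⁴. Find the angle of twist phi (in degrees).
Model: a circular shaft in torsion, so phi = (T·L) / (G·J).
Convert to SI units:
  G = 64.5 GPa = 6.45 × 10¹⁰ Pa
Substitute:
  phi = (1010 × 1.39) / ((6.45 × 10¹⁰) × (5.93 × 10⁻⁶))
  phi = 0.00367 rad
Convert to degrees: phi = 0.00367 × 180/π = 0.2103°
Final answer: phi = 0.2103°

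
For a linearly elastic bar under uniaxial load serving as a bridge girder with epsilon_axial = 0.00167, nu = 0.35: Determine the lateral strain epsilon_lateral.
Model: a linearly elastic bar under uniaxial load, so epsilon_lateral = -nu·epsilon_axial.
Substitute:
  epsilon_lateral = -(0.35 × 0.00167)
  epsilon_lateral = -0.0005845
Final answer: epsilon_lateral = -0.0005845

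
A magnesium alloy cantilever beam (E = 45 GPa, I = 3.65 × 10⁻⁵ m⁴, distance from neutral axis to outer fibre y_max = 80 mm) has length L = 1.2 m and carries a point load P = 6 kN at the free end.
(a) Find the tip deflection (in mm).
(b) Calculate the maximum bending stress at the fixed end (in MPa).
(a) Tip deflection of a cantilever with an end point load: δ = P·L^3 / (3·E·I). Convert P = 6 kN = 6000 N, E = 45 GPa = 4.5 × 10¹⁰ Pa.
  δ = (6000 × 1.2^3) / (3 × (4.5 × 10¹⁰) × (3.65 × 10⁻⁵)) = 0.002104 m = 2.104 mm
(b) Maximum bending moment at the fixed end: M = P·L = 6000 × 1.2 = 7200 N·m. Convert y_max = 80 mm = 0.08 m.
  σ = M·y_max / I = (7200 × 0.08) / (3.65 × 10⁻⁵) = 1.578 × 10⁷ Pa = 15.78 MPa
Final answer: (a) δ = 2.104 mm, (b) σ = 15.78 MPa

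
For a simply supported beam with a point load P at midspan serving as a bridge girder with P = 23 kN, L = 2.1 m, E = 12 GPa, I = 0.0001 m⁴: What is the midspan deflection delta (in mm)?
Model: a simply supported beam with a point load P at midspan, so delta = (P·L^3) / (48·E·I).
Convert to SI units:
  P = 23 kN = 23000 N
  E = 12 GPa = 1.2 × 10¹⁰ Pa
Substitute:
  delta = (23000 × 2.1^3) / (48 × (1.2 × 10¹⁰) × 0.0001)
  delta = 0.003698 m
Convert: delta = 0.003698 m = 3.698 mm
Final answer: delta = 3.698 mm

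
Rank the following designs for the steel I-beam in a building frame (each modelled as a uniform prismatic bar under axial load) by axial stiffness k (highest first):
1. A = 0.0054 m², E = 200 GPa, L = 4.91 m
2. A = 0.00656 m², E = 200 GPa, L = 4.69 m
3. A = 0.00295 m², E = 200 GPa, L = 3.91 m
Model: a uniform prismatic bar under axial load, so k = (A·E) / L (SI units).
  Case 1: k = (0.0054 × (2 × 10¹¹)) / 4.91 = 2.2 × 10⁸ N/m = 220 MN/m
  Case 2: k = (0.00656 × (2 × 10¹¹)) / 4.69 = 2.797 × 10⁸ N/m = 279.7 MN/m
  Case 3: k = (0.00295 × (2 × 10¹¹)) / 3.91 = 1.509 × 10⁸ N/m = 150.9 MN/m
Ordering: 279.7 MN/m (case 2) > 220 MN/m (case 1) > 150.9 MN/m (case 3)
Final answer: 2, 1, 3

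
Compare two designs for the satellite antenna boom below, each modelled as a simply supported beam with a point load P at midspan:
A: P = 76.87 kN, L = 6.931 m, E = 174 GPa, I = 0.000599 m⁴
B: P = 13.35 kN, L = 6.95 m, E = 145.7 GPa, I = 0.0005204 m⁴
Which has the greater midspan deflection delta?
Model: a simply supported beam with a point load P at midspan, so delta = (P·L^3) / (48·E·I) (SI units).
  A: delta = (76870 × 6.931^3) / (48 × (1.74 × 10¹¹) × 0.000599) = 0.005116 m = 5.116 mm
  B: delta = (13350 × 6.95^3) / (48 × (1.457 × 10¹¹) × 0.0005204) = 0.001231 m = 1.231 mm
5.116 mm > 1.231 mm, so A is larger.
Final answer: A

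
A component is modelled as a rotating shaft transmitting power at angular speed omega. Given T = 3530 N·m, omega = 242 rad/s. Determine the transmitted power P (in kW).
Model: a rotating shaft transmitting power at angular speed omega, so P = T·omega.
Substitute:
  P = 3530 × 242
  P = 854300 W
Convert: P = 854300 W = 854.3 kW
Final answer: P = 854.3 kW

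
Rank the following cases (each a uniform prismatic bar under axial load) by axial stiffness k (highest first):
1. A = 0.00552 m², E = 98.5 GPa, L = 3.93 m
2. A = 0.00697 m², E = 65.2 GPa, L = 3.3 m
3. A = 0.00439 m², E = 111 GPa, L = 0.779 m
Model: a uniform prismatic bar under axial load, so k = (A·E) / L (SI units).
  Case 1: k = (0.00552 × (9.85 × 10¹⁰)) / 3.93 = 1.384 × 10⁸ N/m = 138.4 MN/m
  Case 2: k = (0.00697 × (6.52 × 10¹⁰)) / 3.3 = 1.377 × 10⁸ N/m = 137.7 MN/m
  Case 3: k = (0.00439 × (1.11 × 10¹¹)) / 0.779 = 6.255 × 10⁸ N/m = 625.5 MN/m
Ordering: 625.5 MN/m (case 3) > 138.4 MN/m (case 1) > 137.7 MN/m (case 2)
Final answer: 3, 1, 2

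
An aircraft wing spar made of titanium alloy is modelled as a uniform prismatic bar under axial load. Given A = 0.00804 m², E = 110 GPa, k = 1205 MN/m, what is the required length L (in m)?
Model: a uniform prismatic bar under axial load, so k = (A·E) / L.
Solve for L: L = (A·E) / k.
Convert to SI units:
  E = 110 GPa = 1.1 × 10¹¹ Pa
  k = 1205 MN/m = 1.205 × 10⁹ N/m
Substitute:
  L = (0.00804 × (1.1 × 10¹¹)) / (1.205 × 10⁹)
  L = 0.7339 m
Final answer: L = 0.7339 m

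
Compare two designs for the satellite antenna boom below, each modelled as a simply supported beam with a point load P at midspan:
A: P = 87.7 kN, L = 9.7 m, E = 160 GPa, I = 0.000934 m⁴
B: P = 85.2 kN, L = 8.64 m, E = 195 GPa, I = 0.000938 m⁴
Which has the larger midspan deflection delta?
Model: a simply supported beam with a point load P at midspan, so delta = (P·L^3) / (48·E·I) (SI units).
  A: delta = (87700 × 9.7^3) / (48 × (1.6 × 10¹¹) × 0.000934) = 0.01116 m = 11.16 mm
  B: delta = (85200 × 8.64^3) / (48 × (1.95 × 10¹¹) × 0.000938) = 0.006259 m = 6.259 mm
11.16 mm > 6.259 mm, so A is larger.
Final answer: A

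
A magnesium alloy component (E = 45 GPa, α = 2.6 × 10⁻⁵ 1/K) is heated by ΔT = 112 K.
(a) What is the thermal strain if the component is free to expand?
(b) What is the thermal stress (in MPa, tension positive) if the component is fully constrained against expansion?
(a) Free thermal strain ε_th = α·ΔT = (2.6 × 10⁻⁵) × 112 = 0.002912
(b) Fully constrained, the expansion is suppressed, so σ = -E·α·ΔT. Convert E = 45 GPa = 4.5 × 10¹⁰ Pa.
  σ = -(4.5 × 10¹⁰) × (2.6 × 10⁻⁵) × 112 = -1.31 × 10⁸ Pa = -131 MPa (compressive)
Final answer: (a) ε_th = 0.002912, (b) σ = -131 MPa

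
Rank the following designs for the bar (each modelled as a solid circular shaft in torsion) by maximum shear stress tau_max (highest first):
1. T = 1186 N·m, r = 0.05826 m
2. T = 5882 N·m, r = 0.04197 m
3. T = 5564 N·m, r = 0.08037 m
Model: a solid circular shaft in torsion, so tau_max = (2·T) / (π·r^3) (SI units).
  Case 1: tau_max = (2 × 1186) / (π × 0.05826^3) = 3.818 × 10⁶ Pa = 3.818 MPa
  Case 2: tau_max = (2 × 5882) / (π × 0.04197^3) = 5.065 × 10⁷ Pa = 50.65 MPa
  Case 3: tau_max = (2 × 5564) / (π × 0.08037^3) = 6.823 × 10⁶ Pa = 6.823 MPa
Ordering: 50.65 MPa (case 2) > 6.823 MPa (case 3) > 3.818 MPa (case 1)
Final answer: 2, 3, 1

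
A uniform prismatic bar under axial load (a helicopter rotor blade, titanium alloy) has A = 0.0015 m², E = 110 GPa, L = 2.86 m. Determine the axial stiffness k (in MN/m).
Model: a uniform prismatic bar under axial load, so k = (A·E) / L.
Convert to SI units:
  E = 110 GPa = 1.1 × 10¹¹ Pa
Substitute:
  k = (0.0015 × (1.1 × 10¹¹)) / 2.86
  k = 5.769 × 10⁷ N/m
Convert: k = 5.769 × 10⁷ N/m = 57.69 MN/m
Final answer: k = 57.69 MN/m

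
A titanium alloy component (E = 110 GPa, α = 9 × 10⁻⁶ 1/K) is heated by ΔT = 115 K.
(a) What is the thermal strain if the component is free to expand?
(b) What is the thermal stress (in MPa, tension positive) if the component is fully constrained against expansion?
(a) Free thermal strain ε_th = α·ΔT = (9 × 10⁻⁶) × 115 = 0.001035
(b) Fully constrained, the expansion is suppressed, so σ = -E·α·ΔT. Convert E = 110 GPa = 1.1 × 10¹¹ Pa.
  σ = -(1.1 × 10¹¹) × (9 × 10⁻⁶) × 115 = -1.138 × 10⁸ Pa = -113.8 MPa (compressive)
Final answer: (a) ε_th = 0.001035, (b) σ = -113.8 MPa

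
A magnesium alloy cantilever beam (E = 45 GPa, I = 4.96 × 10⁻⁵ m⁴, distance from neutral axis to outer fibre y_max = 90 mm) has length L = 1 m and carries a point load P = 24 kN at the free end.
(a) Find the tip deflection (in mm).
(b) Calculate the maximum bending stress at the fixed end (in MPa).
(a) Tip deflection of a cantilever with an end point load: δ = P·L^3 / (3·E·I). Convert P = 24 kN = 24000 N, E = 45 GPa = 4.5 × 10¹⁰ Pa.
  δ = (24000 × 1^3) / (3 × (4.5 × 10¹⁰) × (4.96 × 10⁻⁵)) = 0.003584 m = 3.584 mm
(b) Maximum bending moment at the fixed end: M = P·L = 24000 × 1 = 24000 N·m. Convert y_max = 90 mm = 0.09 m.
  σ = M·y_max / I = (24000 × 0.09) / (4.96 × 10⁻⁵) = 4.355 × 10⁷ Pa = 43.55 MPa
Final answer: (a) δ = 3.584 mm, (b) σ = 43.55 MPa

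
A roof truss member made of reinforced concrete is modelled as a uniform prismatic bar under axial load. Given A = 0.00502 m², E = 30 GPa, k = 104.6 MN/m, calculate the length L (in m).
Model: a uniform prismatic bar under axial load, so k = (A·E) / L.
Solve for L: L = (A·E) / k.
Convert to SI units:
  E = 30 GPa = 3 × 10¹⁰ Pa
  k = 104.6 MN/m = 1.046 × 10⁸ N/m
Substitute:
  L = (0.00502 × (3 × 10¹⁰)) / (1.046 × 10⁸)
  L = 1.44 m
Final answer: L = 1.44 m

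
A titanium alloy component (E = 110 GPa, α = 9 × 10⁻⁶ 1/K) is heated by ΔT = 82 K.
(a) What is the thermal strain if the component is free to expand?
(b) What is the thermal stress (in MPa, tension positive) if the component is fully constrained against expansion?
(a) Free thermal strain ε_th = α·ΔT = (9 × 10⁻⁶) × 82 = 0.000738
(b) Fully constrained, the expansion is suppressed, so σ = -E·α·ΔT. Convert E = 110 GPa = 1.1 × 10¹¹ Pa.
  σ = -(1.1 × 10¹¹) × (9 × 10⁻⁶) × 82 = -8.118 × 10⁷ Pa = -81.18 MPa (compressive)
Final answer: (a) ε_th = 0.000738, (b) σ = -81.18 MPa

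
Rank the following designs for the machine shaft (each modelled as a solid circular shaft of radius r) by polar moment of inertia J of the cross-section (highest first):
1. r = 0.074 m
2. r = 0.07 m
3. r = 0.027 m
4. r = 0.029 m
Model: a solid circular shaft of radius r, so J = (π·r^4) / 2 (SI units).
  Case 1: J = (π × 0.074^4) / 2 = 4.71 × 10⁻⁵ m⁴
  Case 2: J = (π × 0.07^4) / 2 = 3.771 × 10⁻⁵ m⁴
  Case 3: J = (π × 0.027^4) / 2 = 8.348 × 10⁻⁷ m⁴
  Case 4: J = (π × 0.029^4) / 2 = 1.111 × 10⁻⁶ m⁴
Ordering: 4.71 × 10⁻⁵ m⁴ (case 1) > 3.771 × 10⁻⁵ m⁴ (case 2) > 1.111 × 10⁻⁶ m⁴ (case 4) > 8.348 × 10⁻⁷ m⁴ (case 3)
Final answer: 1, 2, 4, 3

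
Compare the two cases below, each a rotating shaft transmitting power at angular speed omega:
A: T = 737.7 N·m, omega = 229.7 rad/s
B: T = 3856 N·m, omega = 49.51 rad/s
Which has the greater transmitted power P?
Model: a rotating shaft transmitting power at angular speed omega, so P = T·omega (SI units).
  A: P = 737.7 × 229.7 = 169400 W = 169.4 kW
  B: P = 3856 × 49.51 = 190900 W = 190.9 kW
190.9 kW > 169.4 kW, so B is larger.
Final answer: B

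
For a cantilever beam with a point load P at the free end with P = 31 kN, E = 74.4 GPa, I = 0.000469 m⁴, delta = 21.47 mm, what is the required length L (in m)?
Model: a cantilever beam with a point load P at the free end, so delta = (P·L^3) / (3·E·I).
Solve for L: L = ((3·delta·E·I) / P)^(1/3).
Convert to SI units:
  P = 31 kN = 31000 N
  E = 74.4 GPa = 7.44 × 10¹⁰ Pa
  delta = 21.47 mm = 0.02147 m
Substitute:
  L = ((3 × 0.02147 × (7.44 × 10¹⁰) × 0.000469) / 31000)^(1/3)
  L = 4.17 m
Final answer: L = 4.17 m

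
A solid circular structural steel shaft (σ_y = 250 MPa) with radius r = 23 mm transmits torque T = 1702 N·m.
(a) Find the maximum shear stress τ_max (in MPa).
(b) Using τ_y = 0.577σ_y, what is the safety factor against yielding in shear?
(a) For a solid circular shaft, τ_max = T·r/J with J = π·r^4/2, i.e. τ_max = 2·T / (π·r^3). Convert r = 23 mm = 0.023 m.
  τ_max = (2 × 1702) / (π × 0.023^3) = 8.905 × 10⁷ Pa = 89.05 MPa
(b) τ_y = 0.577 × 250 = 144.25 MPa
  SF = τ_y/τ_max = 144.25 / 89.05 = 1.62
Final answer: (a) τ_max = 89.05 MPa, (b) SF = 1.62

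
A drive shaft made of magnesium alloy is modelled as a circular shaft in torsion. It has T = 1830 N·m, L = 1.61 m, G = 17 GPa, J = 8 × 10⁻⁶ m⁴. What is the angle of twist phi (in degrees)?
Model: a circular shaft in torsion, so phi = (T·L) / (G·J).
Convert to SI units:
  G = 17 GPa = 1.7 × 10¹⁰ Pa
Substitute:
  phi = (1830 × 1.61) / ((1.7 × 10¹⁰) × (8 × 10⁻⁶))
  phi = 0.02166 rad
Convert to degrees: phi = 0.02166 × 180/π = 1.241°
Final answer: phi = 1.241°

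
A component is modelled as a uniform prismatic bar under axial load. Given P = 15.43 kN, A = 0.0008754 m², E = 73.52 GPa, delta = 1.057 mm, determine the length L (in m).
Model: a uniform prismatic bar under axial load, so delta = (P·L) / (A·E).
Solve for L: L = (delta·A·E) / P.
Convert to SI units:
  P = 15.43 kN = 15430 N
  E = 73.52 GPa = 7.352 × 10¹⁰ Pa
  delta = 1.057 mm = 0.001057 m
Substitute:
  L = (0.001057 × 0.0008754 × (7.352 × 10¹⁰)) / 15430
  L = 4.409 m
Final answer: L = 4.409 m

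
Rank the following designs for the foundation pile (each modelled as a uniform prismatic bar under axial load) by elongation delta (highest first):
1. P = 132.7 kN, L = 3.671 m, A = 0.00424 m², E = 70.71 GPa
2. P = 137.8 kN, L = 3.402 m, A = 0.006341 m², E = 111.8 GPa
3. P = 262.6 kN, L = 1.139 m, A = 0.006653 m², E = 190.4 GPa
Model: a uniform prismatic bar under axial load, so delta = (P·L) / (A·E) (SI units).
  Case 1: delta = (132700 × 3.671) / (0.00424 × (7.071 × 10¹⁰)) = 0.001625 m = 1.625 mm
  Case 2: delta = (137800 × 3.402) / (0.006341 × (1.118 × 10¹¹)) = 0.0006613 m = 0.6613 mm
  Case 3: delta = (262600 × 1.139) / (0.006653 × (1.904 × 10¹¹)) = 0.0002361 m = 0.2361 mm
Ordering: 1.625 mm (case 1) > 0.6613 mm (case 2) > 0.2361 mm (case 3)
Final answer: 1, 2, 3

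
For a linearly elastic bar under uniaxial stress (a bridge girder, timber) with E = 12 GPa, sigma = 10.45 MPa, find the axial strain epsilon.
Model: a linearly elastic bar under uniaxial stress, so sigma = E·epsilon.
Solve for epsilon: epsilon = sigma / E.
Convert to SI units:
  E = 12 GPa = 1.2 × 10¹⁰ Pa
  sigma = 10.45 MPa = 1.045 × 10⁷ Pa
Substitute:
  epsilon = (1.045 × 10⁷) / (1.2 × 10¹⁰)
  epsilon = 0.0008708
Final answer: epsilon = 0.0008708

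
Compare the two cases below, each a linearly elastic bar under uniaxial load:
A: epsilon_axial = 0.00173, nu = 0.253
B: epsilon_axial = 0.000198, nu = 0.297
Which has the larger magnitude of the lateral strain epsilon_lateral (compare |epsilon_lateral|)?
Model: a linearly elastic bar under uniaxial load, so epsilon_lateral = -nu·epsilon_axial (SI units).
  A: epsilon_lateral = -(0.253 × 0.00173) = -0.0004377
  B: epsilon_lateral = -(0.297 × 0.000198) = -5.881 × 10⁻⁵
|epsilon_lateral|: A = 0.0004377, B = 5.881 × 10⁻⁵, so A is larger in magnitude.
Final answer: A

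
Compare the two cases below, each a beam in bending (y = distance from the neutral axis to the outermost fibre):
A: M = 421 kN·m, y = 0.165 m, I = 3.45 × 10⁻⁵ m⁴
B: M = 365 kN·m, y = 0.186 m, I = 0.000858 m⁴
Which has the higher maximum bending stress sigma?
Model: a beam in bending (y = distance from the neutral axis to the outermost fibre), so sigma = (M·y) / I (SI units).
  A: sigma = (421000 × 0.165) / (3.45 × 10⁻⁵) = 2.013 × 10⁹ Pa = 2013 MPa
  B: sigma = (365000 × 0.186) / 0.000858 = 7.913 × 10⁷ Pa = 79.13 MPa
2013 MPa > 79.13 MPa, so A is larger.
Final answer: A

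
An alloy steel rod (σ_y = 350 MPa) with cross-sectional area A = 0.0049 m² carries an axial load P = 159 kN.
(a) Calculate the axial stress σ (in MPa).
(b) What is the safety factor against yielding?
(a) Axial stress σ = P/A. Convert P = 159 kN = 159000 N.
  σ = 159000 / 0.0049 = 3.245 × 10⁷ Pa = 32.45 MPa
(b) Safety factor SF = σ_y/σ = 350 / 32.45 = 10.79
Final answer: (a) σ = 32.45 MPa, (b) SF = 10.79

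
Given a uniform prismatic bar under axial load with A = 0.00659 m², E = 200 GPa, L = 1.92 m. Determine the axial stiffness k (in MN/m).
Model: a uniform prismatic bar under axial load, so k = (A·E) / L.
Convert to SI units:
  E = 200 GPa = 2 × 10¹¹ Pa
Substitute:
  k = (0.00659 × (2 × 10¹¹)) / 1.92
  k = 6.865 × 10⁸ N/m
Convert: k = 6.865 × 10⁸ N/m = 686.5 MN/m
Final answer: k = 686.5 MN/m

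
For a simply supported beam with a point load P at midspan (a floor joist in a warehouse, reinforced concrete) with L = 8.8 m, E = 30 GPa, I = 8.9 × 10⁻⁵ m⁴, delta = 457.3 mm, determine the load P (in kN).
Model: a simply supported beam with a point load P at midspan, so delta = (P·L^3) / (48·E·I).
Solve for P: P = (48·delta·E·I) / L^3.
Convert to SI units:
  E = 30 GPa = 3 × 10¹⁰ Pa
  delta = 457.3 mm = 0.4573 m
Substitute:
  P = (48 × 0.4573 × (3 × 10¹⁰) × (8.9 × 10⁻⁵)) / 8.8^3
  P = 86000 N
Convert: P = 86000 N = 86 kN
Final answer: P = 86 kN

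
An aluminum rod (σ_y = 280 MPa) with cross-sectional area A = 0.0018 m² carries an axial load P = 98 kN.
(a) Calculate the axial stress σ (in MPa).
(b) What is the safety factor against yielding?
(a) Axial stress σ = P/A. Convert P = 98 kN = 98000 N.
  σ = 98000 / 0.0018 = 5.444 × 10⁷ Pa = 54.44 MPa
(b) Safety factor SF = σ_y/σ = 280 / 54.44 = 5.143
Final answer: (a) σ = 54.44 MPa, (b) SF = 5.143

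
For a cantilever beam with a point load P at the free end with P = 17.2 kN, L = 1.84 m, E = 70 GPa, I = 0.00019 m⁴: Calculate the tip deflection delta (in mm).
Model: a cantilever beam with a point load P at the free end, so delta = (P·L^3) / (3·E·I).
Convert to SI units:
  P = 17.2 kN = 17200 N
  E = 70 GPa = 7 × 10¹⁰ Pa
Substitute:
  delta = (17200 × 1.84^3) / (3 × (7 × 10¹⁰) × 0.00019)
  delta = 0.002685 m
Convert: delta = 0.002685 m = 2.685 mm
Final answer: delta = 2.685 mm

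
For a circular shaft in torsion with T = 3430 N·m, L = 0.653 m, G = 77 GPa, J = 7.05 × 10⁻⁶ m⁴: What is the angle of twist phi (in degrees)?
Model: a circular shaft in torsion, so phi = (T·L) / (G·J).
Convert to SI units:
  G = 77 GPa = 7.7 × 10¹⁰ Pa
Substitute:
  phi = (3430 × 0.653) / ((7.7 × 10¹⁰) × (7.05 × 10⁻⁶))
  phi = 0.004126 rad
Convert to degrees: phi = 0.004126 × 180/π = 0.2364°
Final answer: phi = 0.2364°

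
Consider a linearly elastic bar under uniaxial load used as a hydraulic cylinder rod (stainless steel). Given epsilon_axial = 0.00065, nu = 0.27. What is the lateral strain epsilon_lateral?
Model: a linearly elastic bar under uniaxial load, so epsilon_lateral = -nu·epsilon_axial.
Substitute:
  epsilon_lateral = -(0.27 × 0.00065)
  epsilon_lateral = -0.0001755
Final answer: epsilon_lateral = -0.0001755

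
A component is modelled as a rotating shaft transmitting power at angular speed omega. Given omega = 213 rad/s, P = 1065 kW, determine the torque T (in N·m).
Model: a rotating shaft transmitting power at angular speed omega, so P = T·omega.
Solve for T: T = P / omega.
Convert to SI units:
  P = 1065 kW = 1.065 × 10⁶ W
Substitute:
  T = (1.065 × 10⁶) / 213
  T = 5000 N·m
Final answer: T = 5000 N·m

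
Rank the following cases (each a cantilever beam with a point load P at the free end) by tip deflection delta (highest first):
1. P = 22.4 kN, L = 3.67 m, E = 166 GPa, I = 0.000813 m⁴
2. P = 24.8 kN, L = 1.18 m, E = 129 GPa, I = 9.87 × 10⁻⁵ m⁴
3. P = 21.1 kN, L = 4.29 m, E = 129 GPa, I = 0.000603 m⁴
Model: a cantilever beam with a point load P at the free end, so delta = (P·L^3) / (3·E·I) (SI units).
  Case 1: delta = (22400 × 3.67^3) / (3 × (1.66 × 10¹¹) × 0.000813) = 0.002735 m = 2.735 mm
  Case 2: delta = (24800 × 1.18^3) / (3 × (1.29 × 10¹¹) × (9.87 × 10⁻⁵)) = 0.001067 m = 1.067 mm
  Case 3: delta = (21100 × 4.29^3) / (3 × (1.29 × 10¹¹) × 0.000603) = 0.007139 m = 7.139 mm
Ordering: 7.139 mm (case 3) > 2.735 mm (case 1) > 1.067 mm (case 2)
Final answer: 3, 1, 2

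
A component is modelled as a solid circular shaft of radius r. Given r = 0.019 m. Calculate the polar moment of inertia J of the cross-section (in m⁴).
Model: a solid circular shaft of radius r, so J = (π·r^4) / 2.
Substitute:
  J = (π × 0.019^4) / 2
  J = 2.047 × 10⁻⁷ m⁴
Final answer: J = 2.047 × 10⁻⁷ m⁴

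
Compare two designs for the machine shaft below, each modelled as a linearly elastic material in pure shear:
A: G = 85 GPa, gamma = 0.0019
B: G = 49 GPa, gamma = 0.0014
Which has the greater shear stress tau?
Model: a linearly elastic material in pure shear, so tau = G·gamma (SI units).
  A: tau = (8.5 × 10¹⁰) × 0.0019 = 1.615 × 10⁸ Pa = 161.5 MPa
  B: tau = (4.9 × 10¹⁰) × 0.0014 = 6.86 × 10⁷ Pa = 68.6 MPa
161.5 MPa > 68.6 MPa, so A is larger.
Final answer: A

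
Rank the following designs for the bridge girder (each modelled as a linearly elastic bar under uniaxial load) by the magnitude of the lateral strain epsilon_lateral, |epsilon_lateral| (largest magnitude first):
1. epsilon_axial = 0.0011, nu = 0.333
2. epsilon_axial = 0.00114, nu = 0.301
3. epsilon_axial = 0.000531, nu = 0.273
Model: a linearly elastic bar under uniaxial load, so epsilon_lateral = -nu·epsilon_axial (SI units).
  Case 1: epsilon_lateral = -(0.333 × 0.0011) = -0.0003663
  Case 2: epsilon_lateral = -(0.301 × 0.00114) = -0.0003431
  Case 3: epsilon_lateral = -(0.273 × 0.000531) = -0.000145
Ordering by |epsilon_lateral|: 0.0003663 (case 1) > 0.0003431 (case 2) > 0.000145 (case 3)
Final answer: 1, 2, 3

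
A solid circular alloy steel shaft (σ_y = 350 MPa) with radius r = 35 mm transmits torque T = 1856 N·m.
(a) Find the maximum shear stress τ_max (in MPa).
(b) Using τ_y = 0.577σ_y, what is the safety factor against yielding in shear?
(a) For a solid circular shaft, τ_max = T·r/J with J = π·r^4/2, i.e. τ_max = 2·T / (π·r^3). Convert r = 35 mm = 0.035 m.
  τ_max = (2 × 1856) / (π × 0.035^3) = 2.756 × 10⁷ Pa = 27.56 MPa
(b) τ_y = 0.577 × 350 = 201.95 MPa
  SF = τ_y/τ_max = 201.95 / 27.56 = 7.328
Final answer: (a) τ_max = 27.56 MPa, (b) SF = 7.328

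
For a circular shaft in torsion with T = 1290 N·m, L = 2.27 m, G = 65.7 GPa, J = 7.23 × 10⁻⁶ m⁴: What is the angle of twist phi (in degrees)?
Model: a circular shaft in torsion, so phi = (T·L) / (G·J).
Convert to SI units:
  G = 65.7 GPa = 6.57 × 10¹⁰ Pa
Substitute:
  phi = (1290 × 2.27) / ((6.57 × 10¹⁰) × (7.23 × 10⁻⁶))
  phi = 0.006165 rad
Convert to degrees: phi = 0.006165 × 180/π = 0.3532°
Final answer: phi = 0.3532°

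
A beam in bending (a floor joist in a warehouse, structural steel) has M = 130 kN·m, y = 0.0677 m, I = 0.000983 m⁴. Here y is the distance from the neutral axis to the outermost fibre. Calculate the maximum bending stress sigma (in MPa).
Model: a beam in bending, so sigma = (M·y) / I.
Convert to SI units:
  M = 130 kN·m = 130000 N·m
Substitute:
  sigma = (130000 × 0.0677) / 0.000983
  sigma = 8.953 × 10⁶ Pa
Convert: sigma = 8.953 × 10⁶ Pa = 8.953 MPa
Final answer: sigma = 8.953 MPa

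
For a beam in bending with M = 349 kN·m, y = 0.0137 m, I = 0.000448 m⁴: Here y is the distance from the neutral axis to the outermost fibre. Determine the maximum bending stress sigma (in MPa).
Model: a beam in bending, so sigma = (M·y) / I.
Convert to SI units:
  M = 349 kN·m = 349000 N·m
Substitute:
  sigma = (349000 × 0.0137) / 0.000448
  sigma = 1.067 × 10⁷ Pa
Convert: sigma = 1.067 × 10⁷ Pa = 10.67 MPa
Final answer: sigma = 10.67 MPa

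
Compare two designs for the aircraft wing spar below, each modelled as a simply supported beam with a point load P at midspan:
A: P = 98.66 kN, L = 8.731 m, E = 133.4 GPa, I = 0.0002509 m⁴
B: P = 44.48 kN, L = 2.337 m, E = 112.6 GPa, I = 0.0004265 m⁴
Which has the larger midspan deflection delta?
Model: a simply supported beam with a point load P at midspan, so delta = (P·L^3) / (48·E·I) (SI units).
  A: delta = (98660 × 8.731^3) / (48 × (1.334 × 10¹¹) × 0.0002509) = 0.04087 m = 40.87 mm
  B: delta = (44480 × 2.337^3) / (48 × (1.126 × 10¹¹) × 0.0004265) = 0.0002463 m = 0.2463 mm
40.87 mm > 0.2463 mm, so A is larger.
Final answer: A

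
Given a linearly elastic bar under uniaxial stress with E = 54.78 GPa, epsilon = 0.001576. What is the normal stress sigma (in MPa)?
Model: a linearly elastic bar under uniaxial stress, so sigma = E·epsilon.
Convert to SI units:
  E = 54.78 GPa = 5.478 × 10¹⁰ Pa
Substitute:
  sigma = (5.478 × 10¹⁰) × 0.001576
  sigma = 8.633 × 10⁷ Pa
Convert: sigma = 8.633 × 10⁷ Pa = 86.33 MPa
Final answer: sigma = 86.33 MPa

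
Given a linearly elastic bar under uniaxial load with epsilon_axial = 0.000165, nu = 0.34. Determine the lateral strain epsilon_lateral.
Model: a linearly elastic bar under uniaxial load, so epsilon_lateral = -nu·epsilon_axial.
Substitute:
  epsilon_lateral = -(0.34 × 0.000165)
  epsilon_lateral = -5.61 × 10⁻⁵
Final answer: epsilon_lateral = -5.61 × 10⁻⁵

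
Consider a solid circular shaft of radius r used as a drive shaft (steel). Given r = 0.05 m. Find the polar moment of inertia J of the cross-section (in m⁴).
Model: a solid circular shaft of radius r, so J = (π·r^4) / 2.
Substitute:
  J = (π × 0.05^4) / 2
  J = 9.817 × 10⁻⁶ m⁴
Final answer: J = 9.817 × 10⁻⁶ m⁴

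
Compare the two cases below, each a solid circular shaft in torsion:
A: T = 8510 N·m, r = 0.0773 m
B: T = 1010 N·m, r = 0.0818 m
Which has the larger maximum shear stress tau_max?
Model: a solid circular shaft in torsion, so tau_max = (2·T) / (π·r^3) (SI units).
  A: tau_max = (2 × 8510) / (π × 0.0773^3) = 1.173 × 10⁷ Pa = 11.73 MPa
  B: tau_max = (2 × 1010) / (π × 0.0818^3) = 1.175 × 10⁶ Pa = 1.175 MPa
11.73 MPa > 1.175 MPa, so A is larger.
Final answer: A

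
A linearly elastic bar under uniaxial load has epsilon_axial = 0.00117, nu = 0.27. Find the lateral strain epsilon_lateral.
Model: a linearly elastic bar under uniaxial load, so epsilon_lateral = -nu·epsilon_axial.
Substitute:
  epsilon_lateral = -(0.27 × 0.00117)
  epsilon_lateral = -0.0003159
Final answer: epsilon_lateral = -0.0003159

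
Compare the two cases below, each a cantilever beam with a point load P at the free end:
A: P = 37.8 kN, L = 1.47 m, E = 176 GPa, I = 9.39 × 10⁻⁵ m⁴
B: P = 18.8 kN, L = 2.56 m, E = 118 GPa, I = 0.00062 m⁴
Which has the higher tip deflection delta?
Model: a cantilever beam with a point load P at the free end, so delta = (P·L^3) / (3·E·I) (SI units).
  A: delta = (37800 × 1.47^3) / (3 × (1.76 × 10¹¹) × (9.39 × 10⁻⁵)) = 0.002422 m = 2.422 mm
  B: delta = (18800 × 2.56^3) / (3 × (1.18 × 10¹¹) × 0.00062) = 0.001437 m = 1.437 mm
2.422 mm > 1.437 mm, so A is larger.
Final answer: A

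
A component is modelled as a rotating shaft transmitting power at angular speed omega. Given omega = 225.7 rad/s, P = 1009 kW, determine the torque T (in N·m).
Model: a rotating shaft transmitting power at angular speed omega, so P = T·omega.
Solve for T: T = P / omega.
Convert to SI units:
  P = 1009 kW = 1.009 × 10⁶ W
Substitute:
  T = (1.009 × 10⁶) / 225.7
  T = 4471 N·m
Final answer: T = 4471 N·m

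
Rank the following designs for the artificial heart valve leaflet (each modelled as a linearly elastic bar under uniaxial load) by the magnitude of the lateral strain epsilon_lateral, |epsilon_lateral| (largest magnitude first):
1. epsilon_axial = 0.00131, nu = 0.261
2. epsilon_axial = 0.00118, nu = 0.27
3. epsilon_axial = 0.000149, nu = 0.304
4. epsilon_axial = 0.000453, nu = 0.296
Model: a linearly elastic bar under uniaxial load, so epsilon_lateral = -nu·epsilon_axial (SI units).
  Case 1: epsilon_lateral = -(0.261 × 0.00131) = -0.0003419
  Case 2: epsilon_lateral = -(0.27 × 0.00118) = -0.0003186
  Case 3: epsilon_lateral = -(0.304 × 0.000149) = -4.53 × 10⁻⁵
  Case 4: epsilon_lateral = -(0.296 × 0.000453) = -0.0001341
Ordering by |epsilon_lateral|: 0.0003419 (case 1) > 0.0003186 (case 2) > 0.0001341 (case 4) > 4.53 × 10⁻⁵ (case 3)
Final answer: 1, 2, 4, 3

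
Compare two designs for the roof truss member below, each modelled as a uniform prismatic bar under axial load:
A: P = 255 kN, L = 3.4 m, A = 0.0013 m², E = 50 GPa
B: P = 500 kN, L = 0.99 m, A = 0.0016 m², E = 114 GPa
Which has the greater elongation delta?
Model: a uniform prismatic bar under axial load, so delta = (P·L) / (A·E) (SI units).
  A: delta = (255000 × 3.4) / (0.0013 × (5 × 10¹⁰)) = 0.01334 m = 13.34 mm
  B: delta = (500000 × 0.99) / (0.0016 × (1.14 × 10¹¹)) = 0.002714 m = 2.714 mm
13.34 mm > 2.714 mm, so A is larger.
Final answer: A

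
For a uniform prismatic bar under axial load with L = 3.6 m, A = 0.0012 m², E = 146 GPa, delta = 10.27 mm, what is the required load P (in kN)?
Model: a uniform prismatic bar under axial load, so delta = (P·L) / (A·E).
Solve for P: P = (delta·A·E) / L.
Convert to SI units:
  E = 146 GPa = 1.46 × 10¹¹ Pa
  delta = 10.27 mm = 0.01027 m
Substitute:
  P = (0.01027 × 0.0012 × (1.46 × 10¹¹)) / 3.6
  P = 499800 N
Convert: P = 499800 N = 499.8 kN
Final answer: P = 499.8 kN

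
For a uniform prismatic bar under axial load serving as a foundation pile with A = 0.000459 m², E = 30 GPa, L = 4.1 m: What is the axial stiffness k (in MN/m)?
Model: a uniform prismatic bar under axial load, so k = (A·E) / L.
Convert to SI units:
  E = 30 GPa = 3 × 10¹⁰ Pa
Substitute:
  k = (0.000459 × (3 × 10¹⁰)) / 4.1
  k = 3.359 × 10⁶ N/m
Convert: k = 3.359 × 10⁶ N/m = 3.359 MN/m
Final answer: k = 3.359 MN/m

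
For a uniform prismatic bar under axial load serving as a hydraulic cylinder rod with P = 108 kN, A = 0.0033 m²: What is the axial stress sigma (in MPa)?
Model: a uniform prismatic bar under axial load, so sigma = P / A.
Convert to SI units:
  P = 108 kN = 108000 N
Substitute:
  sigma = 108000 / 0.0033
  sigma = 3.273 × 10⁷ Pa
Convert: sigma = 3.273 × 10⁷ Pa = 32.73 MPa
Final answer: sigma = 32.73 MPa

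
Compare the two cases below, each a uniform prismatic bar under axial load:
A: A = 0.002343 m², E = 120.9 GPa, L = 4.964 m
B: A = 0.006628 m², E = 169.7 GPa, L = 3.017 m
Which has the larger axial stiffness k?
Model: a uniform prismatic bar under axial load, so k = (A·E) / L (SI units).
  A: k = (0.002343 × (1.209 × 10¹¹)) / 4.964 = 5.706 × 10⁷ N/m = 57.06 MN/m
  B: k = (0.006628 × (1.697 × 10¹¹)) / 3.017 = 3.728 × 10⁸ N/m = 372.8 MN/m
372.8 MN/m > 57.06 MN/m, so B is larger.
Final answer: B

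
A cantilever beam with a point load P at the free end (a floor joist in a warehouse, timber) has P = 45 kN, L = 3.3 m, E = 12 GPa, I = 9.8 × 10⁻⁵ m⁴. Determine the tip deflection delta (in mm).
Model: a cantilever beam with a point load P at the free end, so delta = (P·L^3) / (3·E·I).
Convert to SI units:
  P = 45 kN = 45000 N
  E = 12 GPa = 1.2 × 10¹⁰ Pa
Substitute:
  delta = (45000 × 3.3^3) / (3 × (1.2 × 10¹⁰) × (9.8 × 10⁻⁵))
  delta = 0.4584 m
Convert: delta = 0.4584 m = 458.4 mm
Final answer: delta = 458.4 mm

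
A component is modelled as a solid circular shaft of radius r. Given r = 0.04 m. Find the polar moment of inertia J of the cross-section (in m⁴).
Model: a solid circular shaft of radius r, so J = (π·r^4) / 2.
Substitute:
  J = (π × 0.04^4) / 2
  J = 4.021 × 10⁻⁶ m⁴
Final answer: J = 4.021 × 10⁻⁶ m⁴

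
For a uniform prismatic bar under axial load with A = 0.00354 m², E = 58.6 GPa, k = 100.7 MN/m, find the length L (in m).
Model: a uniform prismatic bar under axial load, so k = (A·E) / L.
Solve for L: L = (A·E) / k.
Convert to SI units:
  E = 58.6 GPa = 5.86 × 10¹⁰ Pa
  k = 100.7 MN/m = 1.007 × 10⁸ N/m
Substitute:
  L = (0.00354 × (5.86 × 10¹⁰)) / (1.007 × 10⁸)
  L = 2.06 m
Final answer: L = 2.06 m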